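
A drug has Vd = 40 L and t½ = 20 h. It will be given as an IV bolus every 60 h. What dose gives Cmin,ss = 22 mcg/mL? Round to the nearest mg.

6160 mg

τ/t½ = 60/20 ≈ 3, so f = (1/2)^(60/20) ≈ 0.125000.
Cmin,ss = (D/Vd)·f/(1−f), so D = Cmin,ss·Vd·(1−f)/f.
D = 22 × 40 × (1−f)/f ≈ 22 × 40 × 7.00000 ≈ 6160.00 mg.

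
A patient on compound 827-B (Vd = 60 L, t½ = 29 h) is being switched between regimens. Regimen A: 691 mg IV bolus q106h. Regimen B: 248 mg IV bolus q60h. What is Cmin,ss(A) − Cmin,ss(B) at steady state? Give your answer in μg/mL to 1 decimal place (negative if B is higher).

Regimen A: f = (1/2)^(106/29) ≈ 0.0794; Cmin,ss = (691/60)·f/(1−f) ≈ 0.993 μg/mL.
Regimen B: f = (1/2)^(60/29) ≈ 0.2383; Cmin,ss = (248/60)·f/(1−f) ≈ 1.293 μg/mL.
Difference ≈ 0.993 − 1.293 ≈ -0.300 μg/mL.

-0.3 μg/mL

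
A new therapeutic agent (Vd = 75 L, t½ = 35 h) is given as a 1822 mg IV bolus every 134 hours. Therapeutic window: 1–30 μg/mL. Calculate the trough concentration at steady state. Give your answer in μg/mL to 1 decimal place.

1.8 μg/mL

k = ln2/t½ = ln2/35 ≈ 0.019804 h⁻¹; fraction remaining f = e^(−kτ) = e^(−0.019804×134) ≈ 0.0704.
Accumulation ratio R = 1/(1 − f) ≈ 1/0.9296 ≈ 1.0757.
Each bolus raises the concentration by D/Vd = 1822/75 ≈ 24.293 μg/mL.
Steady-state peak Cmax,ss = C₀·R ≈ 24.293 × 1.0757 ≈ 26.132 μg/mL.
One interval later, Cmin,ss = Cmax,ss·e^(−kτ) ≈ 26.132 × 0.0704 ≈ 1.840 μg/mL.
Trough 1.8 μg/mL vs MEC 1 μg/mL: adequate.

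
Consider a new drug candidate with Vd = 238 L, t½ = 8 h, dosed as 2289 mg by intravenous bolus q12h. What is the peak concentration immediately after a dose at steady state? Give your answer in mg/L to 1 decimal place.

14.9 mg/L

Over one 12-h interval, 12/8 ≈ 1.5 half-lives elapse, leaving f ≈ 0.3536 of each dose.
Accumulation ratio R = 1/(1 − f) ≈ 1/0.6464 ≈ 1.5470.
Single-dose peak C₀ = D/Vd = 2289/238 ≈ 9.618 mg/L.
Steady-state peak Cmax,ss = C₀·R ≈ 9.618 × 1.5470 ≈ 14.879 mg/L.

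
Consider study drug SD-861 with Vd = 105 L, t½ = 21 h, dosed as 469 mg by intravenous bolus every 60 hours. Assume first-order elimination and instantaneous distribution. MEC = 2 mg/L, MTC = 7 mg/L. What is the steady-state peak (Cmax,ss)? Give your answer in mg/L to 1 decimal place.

k = ln2/t½ = ln2/21 ≈ 0.033007 h⁻¹; fraction remaining f = e^(−kτ) = e^(−0.033007×60) ≈ 0.1380.
Accumulation ratio R = 1/(1 − f) ≈ 1/0.8620 ≈ 1.1601.
Single-dose peak C₀ = D/Vd = 469/105 ≈ 4.467 mg/L.
Steady-state peak Cmax,ss = C₀·R ≈ 4.467 × 1.1601 ≈ 5.182 mg/L.
Peak 5.2 mg/L vs MTC 7 mg/L: below toxic threshold.

5.2 mg/L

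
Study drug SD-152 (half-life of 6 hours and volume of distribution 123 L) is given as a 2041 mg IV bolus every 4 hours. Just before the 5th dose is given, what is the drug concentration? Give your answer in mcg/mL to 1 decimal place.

23.8 mcg/mL

f = (1/2)^(τ/t½) = (1/2)^(4/6) ≈ 0.6300.
C₀ = D/Vd = 2041/123 ≈ 16.593 mcg/mL.
Before the 5th dose, 4 doses have been given. Superposition: Cmin = C₀·(f + f² + … + f^4).
≈ 16.593 × (0.6300 + 0.3969 + 0.2500 + 0.1575) ≈ 16.593 × 1.4344 ≈ 23.801 mcg/mL.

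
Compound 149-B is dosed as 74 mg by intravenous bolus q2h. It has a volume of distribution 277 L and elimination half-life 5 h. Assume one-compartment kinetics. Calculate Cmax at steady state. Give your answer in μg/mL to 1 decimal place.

Over one 2-h interval, 2/5 ≈ 0.4 half-lives elapse, leaving f ≈ 0.7579 of each dose.
At steady state, accumulation factor R = 1/(1 − e^(−kτ)) ≈ 4.1305.
Single-dose peak C₀ = D/Vd = 74/277 ≈ 0.267 μg/mL.
Steady-state peak Cmax,ss = C₀·R ≈ 0.267 × 4.1305 ≈ 1.103 μg/mL.

1.1 μg/mL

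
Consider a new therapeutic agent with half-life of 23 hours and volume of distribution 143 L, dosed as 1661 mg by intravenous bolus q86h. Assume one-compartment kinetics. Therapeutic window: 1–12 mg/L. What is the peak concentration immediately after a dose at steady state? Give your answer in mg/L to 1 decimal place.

k = ln2/t½ = ln2/23 ≈ 0.030137 h⁻¹; fraction remaining f = e^(−kτ) = e^(−0.030137×86) ≈ 0.0749.
At steady state, accumulation factor R = 1/(1 − e^(−kτ)) ≈ 1.0810.
Single-dose peak C₀ = D/Vd = 1661/143 ≈ 11.615 mg/L.
Cmax,ss = C₀/(1 − f) ≈ 11.615/0.9251 ≈ 12.555 mg/L.
Peak 12.6 mg/L vs MTC 12 mg/L: exceeds toxic threshold.

12.6 mg/L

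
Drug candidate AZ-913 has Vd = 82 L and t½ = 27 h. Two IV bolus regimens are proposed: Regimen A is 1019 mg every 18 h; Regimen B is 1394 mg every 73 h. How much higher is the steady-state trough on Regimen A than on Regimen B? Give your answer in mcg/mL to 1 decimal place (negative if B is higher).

Regimen A: f = (1/2)^(18/27) ≈ 0.6300; Cmin,ss = (1019/82)·f/(1−f) ≈ 21.159 mcg/mL.
Regimen B: f = (1/2)^(73/27) ≈ 0.1535; Cmin,ss = (1394/82)·f/(1−f) ≈ 3.083 mcg/mL.
Difference ≈ 21.159 − 3.083 ≈ 18.076 mcg/mL.

18.1 mcg/mL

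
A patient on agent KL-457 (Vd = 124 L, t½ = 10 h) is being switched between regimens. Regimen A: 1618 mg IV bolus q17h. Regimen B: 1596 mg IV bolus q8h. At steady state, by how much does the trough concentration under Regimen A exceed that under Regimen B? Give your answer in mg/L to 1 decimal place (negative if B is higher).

Regimen A: f = (1/2)^(17/10) ≈ 0.3078; Cmin,ss = (1618/124)·f/(1−f) ≈ 5.802 mg/L.
Regimen B: f = (1/2)^(8/10) ≈ 0.5743; Cmin,ss = (1596/124)·f/(1−f) ≈ 17.364 mg/L.
Difference ≈ 5.802 − 17.364 ≈ -11.562 mg/L.

-11.6 mg/L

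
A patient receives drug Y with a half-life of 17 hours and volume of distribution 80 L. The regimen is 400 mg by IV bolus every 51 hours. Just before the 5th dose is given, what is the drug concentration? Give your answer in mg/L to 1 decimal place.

f = (1/2)^(τ/t½) = (1/2)^(51/17) ≈ 0.1250.
C₀ = D/Vd = 400/80 ≈ 5.000 mg/L.
Before the 5th dose, 4 doses have been given. Superposition: Cmin = C₀·(f + f² + … + f^4).
≈ 5.000 × (0.1250 + 0.0156 + 0.0020 + 0.0002) ≈ 5.000 × 0.1428 ≈ 0.714 mg/L.

0.7 mg/L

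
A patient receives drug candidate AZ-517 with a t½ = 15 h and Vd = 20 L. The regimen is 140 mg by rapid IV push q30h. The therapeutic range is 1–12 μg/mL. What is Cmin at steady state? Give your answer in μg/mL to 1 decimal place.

The dosing interval is 2 half-lives, so f = 2^(−2) = 0.25.
Accumulation ratio R = 1/(1 − f) = 1/0.75 = 4/3.
Single-dose peak C₀ = D/Vd = 140/20 = 7 μg/mL.
Steady-state peak Cmax,ss = C₀·R = 7 × 4/3 ≈ 9.333 μg/mL.
Steady-state trough Cmin,ss = Cmax,ss·f ≈ 9.333 × 0.25 ≈ 2.333 μg/mL.
Trough 2.3 μg/mL vs MEC 1 μg/mL: adequate.

2.3 μg/mL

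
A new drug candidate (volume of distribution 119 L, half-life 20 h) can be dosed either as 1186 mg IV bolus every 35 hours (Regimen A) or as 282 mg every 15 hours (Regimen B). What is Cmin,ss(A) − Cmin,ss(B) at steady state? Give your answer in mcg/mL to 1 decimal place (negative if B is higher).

0.7 mcg/mL

Regimen A: f = (1/2)^(35/20) ≈ 0.2973; Cmin,ss = (1186/119)·f/(1−f) ≈ 4.217 mcg/mL.
Regimen B: f = (1/2)^(15/20) ≈ 0.5946; Cmin,ss = (282/119)·f/(1−f) ≈ 3.476 mcg/mL.
Difference ≈ 4.217 − 3.476 ≈ 0.741 mcg/mL.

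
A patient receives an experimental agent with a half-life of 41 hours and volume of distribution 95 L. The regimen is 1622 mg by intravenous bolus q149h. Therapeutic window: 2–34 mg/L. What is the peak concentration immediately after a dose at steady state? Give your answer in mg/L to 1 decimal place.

18.6 mg/L

τ/t½ = 149/41 ≈ 3.6341, so fraction remaining f = (1/2)^(149/41) ≈ 0.0805.
At steady state, accumulation factor R = 1/(1 − e^(−kτ)) ≈ 1.0875.
Single-dose peak C₀ = D/Vd = 1622/95 ≈ 17.074 mg/L.
Steady-state peak Cmax,ss = C₀·R ≈ 17.074 × 1.0875 ≈ 18.568 mg/L.
Peak 18.6 mg/L vs MTC 34 mg/L: below toxic threshold.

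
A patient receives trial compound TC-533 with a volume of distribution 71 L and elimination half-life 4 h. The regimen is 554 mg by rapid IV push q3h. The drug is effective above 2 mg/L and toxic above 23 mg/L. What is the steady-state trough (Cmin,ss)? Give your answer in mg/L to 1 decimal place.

k = ln2/t½ = ln2/4 ≈ 0.173287 h⁻¹; fraction remaining f = e^(−kτ) = e^(−0.173287×3) ≈ 0.5946.
Accumulation ratio R = 1/(1 − f) ≈ 1/0.4054 ≈ 2.4667.
Each bolus raises the concentration by D/Vd = 554/71 ≈ 7.803 mg/L.
Cmax,ss = C₀/(1 − f) ≈ 7.803/0.4054 ≈ 19.248 mg/L.
One interval later, Cmin,ss = Cmax,ss·e^(−kτ) ≈ 19.248 × 0.5946 ≈ 11.445 mg/L.
Trough 11.4 mg/L vs MEC 2 mg/L: adequate.

11.4 mg/L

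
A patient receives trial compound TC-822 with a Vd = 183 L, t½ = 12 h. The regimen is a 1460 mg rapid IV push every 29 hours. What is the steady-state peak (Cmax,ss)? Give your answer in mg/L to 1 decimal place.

9.8 mg/L

k = ln2/t½ = ln2/12 ≈ 0.057762 h⁻¹; fraction remaining f = e^(−kτ) = e^(−0.057762×29) ≈ 0.1873.
At steady state, accumulation factor R = 1/(1 − e^(−kτ)) ≈ 1.2305.
Single-dose peak C₀ = D/Vd = 1460/183 ≈ 7.978 mg/L.
Steady-state peak Cmax,ss = C₀·R ≈ 7.978 × 1.2305 ≈ 9.817 mg/L.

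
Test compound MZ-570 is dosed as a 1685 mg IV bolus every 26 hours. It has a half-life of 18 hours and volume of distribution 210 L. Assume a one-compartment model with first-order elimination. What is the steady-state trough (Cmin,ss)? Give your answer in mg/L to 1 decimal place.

k = ln2/t½ = ln2/18 ≈ 0.038508 h⁻¹; fraction remaining f = e^(−kτ) = e^(−0.038508×26) ≈ 0.3674.
Each bolus raises the concentration by D/Vd = 1685/210 ≈ 8.024 mg/L.
Steady-state trough Cmin,ss = C₀·f/(1−f) ≈ 8.024 × 0.3674/0.6326 ≈ 4.660 mg/L.

4.7 mg/L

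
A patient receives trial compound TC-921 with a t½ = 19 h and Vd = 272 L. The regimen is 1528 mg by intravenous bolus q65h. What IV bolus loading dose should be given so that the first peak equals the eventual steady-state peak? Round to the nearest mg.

1685 mg

f = (1/2)^(65/19) ≈ 0.093360; accumulation ratio R = 1/(1−f) ≈ 1.10297.
Loading dose to hit Cmax,ss on first dose: D_load = D_maint·R ≈ 1528 × 1.10297 ≈ 1685.34 mg.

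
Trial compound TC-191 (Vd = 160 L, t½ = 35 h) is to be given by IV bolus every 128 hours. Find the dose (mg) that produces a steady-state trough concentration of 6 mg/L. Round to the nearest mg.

τ/t½ = 128/35 ≈ 3.6571, so f = (1/2)^(128/35) ≈ 0.079267.
Cmin,ss = (D/Vd)·f/(1−f), so D = Cmin,ss·Vd·(1−f)/f.
D = 6 × 160 × (1−f)/f ≈ 6 × 160 × 11.61559 ≈ 11150.97 mg.

11151 mg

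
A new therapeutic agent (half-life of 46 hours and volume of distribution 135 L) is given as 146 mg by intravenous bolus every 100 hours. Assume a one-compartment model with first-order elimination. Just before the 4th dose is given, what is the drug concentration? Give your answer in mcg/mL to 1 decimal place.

f = (1/2)^(τ/t½) = (1/2)^(100/46) ≈ 0.2216.
C₀ = D/Vd = 146/135 ≈ 1.081 mcg/mL.
Before the 4th dose, 3 doses have been given. Superposition: Cmin = C₀·(f + f² + … + f^3).
≈ 1.081 × (0.2216 + 0.0491 + 0.0109) ≈ 1.081 × 0.2816 ≈ 0.304 mcg/mL.

0.3 mcg/mL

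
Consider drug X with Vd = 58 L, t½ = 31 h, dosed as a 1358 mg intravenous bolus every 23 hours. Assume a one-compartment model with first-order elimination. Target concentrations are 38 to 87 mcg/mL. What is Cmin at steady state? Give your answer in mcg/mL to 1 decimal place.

34.8 mcg/mL

k = ln2/t½ = ln2/31 ≈ 0.022360 h⁻¹; fraction remaining f = e^(−kτ) = e^(−0.022360×23) ≈ 0.5979.
Each bolus raises the concentration by D/Vd = 1358/58 ≈ 23.414 mcg/mL.
Steady-state trough Cmin,ss = C₀·f/(1−f) ≈ 23.414 × 0.5979/0.4021 ≈ 34.815 mcg/mL.
Trough 34.8 mcg/mL vs MEC 38 mcg/mL: subtherapeutic.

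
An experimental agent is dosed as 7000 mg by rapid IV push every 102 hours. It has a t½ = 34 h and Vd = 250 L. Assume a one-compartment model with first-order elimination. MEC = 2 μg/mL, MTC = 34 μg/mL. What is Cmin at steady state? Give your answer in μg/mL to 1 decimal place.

4.0 μg/mL

τ = 102 h = 3 half-lives, so f = (1/2)^3 = 0.125.
Accumulation ratio R = 1/(1 − f) = 1/0.875 = 8/7.
Single-dose peak C₀ = D/Vd = 7000/250 = 28 μg/mL.
Steady-state peak Cmax,ss = C₀·R = 28 × 8/7 ≈ 32.000 μg/mL.
Steady-state trough Cmin,ss = Cmax,ss·f ≈ 32.000 × 0.125 ≈ 4.000 μg/mL.
Trough 4.0 μg/mL vs MEC 2 μg/mL: adequate.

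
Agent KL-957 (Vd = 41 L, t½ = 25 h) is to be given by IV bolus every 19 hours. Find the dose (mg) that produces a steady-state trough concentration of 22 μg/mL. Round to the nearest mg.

τ/t½ = 19/25 ≈ 0.76, so f = (1/2)^(19/25) ≈ 0.590496.
Cmin,ss = (D/Vd)·f/(1−f), so D = Cmin,ss·Vd·(1−f)/f.
D = 22 × 41 × (1−f)/f ≈ 22 × 41 × 0.69349 ≈ 625.53 mg.

626 mg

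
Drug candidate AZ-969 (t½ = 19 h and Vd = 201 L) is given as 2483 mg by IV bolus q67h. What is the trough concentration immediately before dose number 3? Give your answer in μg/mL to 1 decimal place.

1.2 μg/mL

f = (1/2)^(τ/t½) = (1/2)^(67/19) ≈ 0.0868.
C₀ = D/Vd = 2483/201 ≈ 12.353 μg/mL.
Before the 3rd dose, 2 doses have been given. Superposition: Cmin = C₀·(f + f²).
≈ 12.353 × (0.0868 + 0.0075) ≈ 12.353 × 0.0943 ≈ 1.165 μg/mL.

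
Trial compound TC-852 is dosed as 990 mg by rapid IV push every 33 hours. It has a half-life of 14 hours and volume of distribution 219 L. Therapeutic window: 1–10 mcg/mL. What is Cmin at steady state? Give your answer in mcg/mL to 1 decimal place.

1.1 mcg/mL

τ/t½ = 33/14 ≈ 2.3571, so fraction remaining f = (1/2)^(33/14) ≈ 0.1952.
At steady state, accumulation factor R = 1/(1 − e^(−kτ)) ≈ 1.2425.
Single-dose peak C₀ = D/Vd = 990/219 ≈ 4.521 mcg/mL.
Cmax,ss = C₀/(1 − f) ≈ 4.521/0.8048 ≈ 5.618 mcg/mL.
One interval later, Cmin,ss = Cmax,ss·e^(−kτ) ≈ 5.618 × 0.1952 ≈ 1.097 mcg/mL.
Trough 1.1 mcg/mL vs MEC 1 mcg/mL: adequate.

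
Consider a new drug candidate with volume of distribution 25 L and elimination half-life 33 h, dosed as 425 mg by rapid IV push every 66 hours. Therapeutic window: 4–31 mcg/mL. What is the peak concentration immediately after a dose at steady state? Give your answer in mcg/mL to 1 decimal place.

The dosing interval is 2 half-lives, so f = 2^(−2) = 0.25.
Accumulation ratio R = 1/(1 − f) = 1/0.75 = 4/3.
Single-dose peak C₀ = D/Vd = 425/25 = 17 mcg/mL.
Steady-state peak Cmax,ss = C₀·R = 17 × 4/3 ≈ 22.667 mcg/mL.
Peak 22.7 mcg/mL vs MTC 31 mcg/mL: below toxic threshold.

22.7 mcg/mL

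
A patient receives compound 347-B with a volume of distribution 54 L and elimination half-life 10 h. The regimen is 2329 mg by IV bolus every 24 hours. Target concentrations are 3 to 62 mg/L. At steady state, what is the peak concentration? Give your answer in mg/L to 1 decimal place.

τ/t½ = 24/10 ≈ 2.4, so fraction remaining f = (1/2)^(24/10) ≈ 0.1895.
Accumulation ratio R = 1/(1 − f) ≈ 1/0.8105 ≈ 1.2338.
Each bolus raises the concentration by D/Vd = 2329/54 ≈ 43.130 mg/L.
Steady-state peak Cmax,ss = C₀·R ≈ 43.130 × 1.2338 ≈ 53.214 mg/L.
Peak 53.2 mg/L vs MTC 62 mg/L: below toxic threshold.

53.2 mg/L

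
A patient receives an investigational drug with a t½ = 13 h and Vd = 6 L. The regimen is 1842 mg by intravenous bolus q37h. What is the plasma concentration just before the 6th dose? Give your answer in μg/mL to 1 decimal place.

f = (1/2)^(τ/t½) = (1/2)^(37/13) ≈ 0.1391.
C₀ = D/Vd = 1842/6 ≈ 307.000 μg/mL.
Before the 6th dose, 5 doses have been given. Superposition: Cmin = C₀·(f + f² + … + f^5).
≈ 307.000 × (0.1391 + 0.0193 + 0.0027 + 0.0004 + 0.0001) ≈ 307.000 × 0.1616 ≈ 49.611 μg/mL.

49.6 μg/mL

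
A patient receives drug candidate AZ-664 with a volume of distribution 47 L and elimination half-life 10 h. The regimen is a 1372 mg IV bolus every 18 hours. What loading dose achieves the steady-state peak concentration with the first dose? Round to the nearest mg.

f = (1/2)^(18/10) ≈ 0.287175; accumulation ratio R = 1/(1−f) ≈ 1.40287.
Loading dose to hit Cmax,ss on first dose: D_load = D_maint·R ≈ 1372 × 1.40287 ≈ 1924.74 mg.

1925 mg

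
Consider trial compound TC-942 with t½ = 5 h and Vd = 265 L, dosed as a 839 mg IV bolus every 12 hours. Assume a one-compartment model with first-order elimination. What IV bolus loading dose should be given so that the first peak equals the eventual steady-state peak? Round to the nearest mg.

f = (1/2)^(12/5) ≈ 0.189465; accumulation ratio R = 1/(1−f) ≈ 1.23375.
Loading dose to hit Cmax,ss on first dose: D_load = D_maint·R ≈ 839 × 1.23375 ≈ 1035.12 mg.

1035 mg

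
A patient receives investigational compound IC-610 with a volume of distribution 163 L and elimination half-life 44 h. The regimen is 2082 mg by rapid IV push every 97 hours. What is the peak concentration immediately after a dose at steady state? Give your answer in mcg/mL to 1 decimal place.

k = ln2/t½ = ln2/44 ≈ 0.015753 h⁻¹; fraction remaining f = e^(−kτ) = e^(−0.015753×97) ≈ 0.2170.
Accumulation ratio R = 1/(1 − f) ≈ 1/0.7830 ≈ 1.2771.
Single-dose peak C₀ = D/Vd = 2082/163 ≈ 12.773 mcg/mL.
Cmax,ss = C₀/(1 − f) ≈ 12.773/0.7830 ≈ 16.313 mcg/mL.

16.3 mcg/mL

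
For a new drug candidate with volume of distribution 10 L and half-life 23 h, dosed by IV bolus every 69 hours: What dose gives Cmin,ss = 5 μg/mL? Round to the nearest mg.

350 mg

τ/t½ = 69/23 ≈ 3, so f = (1/2)^(69/23) ≈ 0.125000.
Cmin,ss = (D/Vd)·f/(1−f), so D = Cmin,ss·Vd·(1−f)/f.
D = 5 × 10 × (1−f)/f ≈ 5 × 10 × 7.00000 ≈ 350.00 mg.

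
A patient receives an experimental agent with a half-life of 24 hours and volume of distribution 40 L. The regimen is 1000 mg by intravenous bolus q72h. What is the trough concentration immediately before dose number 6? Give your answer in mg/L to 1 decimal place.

3.6 mg/L

f = (1/2)^(τ/t½) = (1/2)^(72/24) ≈ 0.1250.
C₀ = D/Vd = 1000/40 ≈ 25.000 mg/L.
Before the 6th dose, 5 doses have been given. Superposition: Cmin = C₀·(f + f² + … + f^5).
≈ 25.000 × (0.1250 + 0.0156 + 0.0020 + 0.0002 + 0.0000) ≈ 25.000 × 0.1428 ≈ 3.570 mg/L.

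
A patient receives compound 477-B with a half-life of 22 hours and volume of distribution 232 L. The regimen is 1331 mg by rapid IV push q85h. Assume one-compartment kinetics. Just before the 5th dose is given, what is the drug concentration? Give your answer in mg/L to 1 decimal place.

f = (1/2)^(τ/t½) = (1/2)^(85/22) ≈ 0.0687.
C₀ = D/Vd = 1331/232 ≈ 5.737 mg/L.
Before the 5th dose, 4 doses have been given. Superposition: Cmin = C₀·(f + f² + … + f^4).
≈ 5.737 × (0.0687 + 0.0047 + 0.0003 + 0.0000) ≈ 5.737 × 0.0737 ≈ 0.423 mg/L.

0.4 mg/L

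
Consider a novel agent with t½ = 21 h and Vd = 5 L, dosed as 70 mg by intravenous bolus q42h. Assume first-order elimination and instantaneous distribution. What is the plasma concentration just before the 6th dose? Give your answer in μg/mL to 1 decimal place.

4.7 μg/mL

f = (1/2)^(τ/t½) = (1/2)^(42/21) ≈ 0.2500.
C₀ = D/Vd = 70/5 ≈ 14.000 μg/mL.
Before the 6th dose, 5 doses have been given. Superposition: Cmin = C₀·(f + f² + … + f^5).
≈ 14.000 × (0.2500 + 0.0625 + 0.0156 + 0.0039 + 0.0010) ≈ 14.000 × 0.3330 ≈ 4.662 μg/mL.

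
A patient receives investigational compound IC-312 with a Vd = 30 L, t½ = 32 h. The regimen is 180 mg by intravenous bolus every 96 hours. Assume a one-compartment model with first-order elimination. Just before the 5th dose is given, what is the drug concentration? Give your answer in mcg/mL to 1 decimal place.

f = (1/2)^(τ/t½) = (1/2)^(96/32) ≈ 0.1250.
C₀ = D/Vd = 180/30 ≈ 6.000 mcg/mL.
Before the 5th dose, 4 doses have been given. Superposition: Cmin = C₀·(f + f² + … + f^4).
≈ 6.000 × (0.1250 + 0.0156 + 0.0020 + 0.0002) ≈ 6.000 × 0.1428 ≈ 0.857 mcg/mL.

0.9 mcg/mL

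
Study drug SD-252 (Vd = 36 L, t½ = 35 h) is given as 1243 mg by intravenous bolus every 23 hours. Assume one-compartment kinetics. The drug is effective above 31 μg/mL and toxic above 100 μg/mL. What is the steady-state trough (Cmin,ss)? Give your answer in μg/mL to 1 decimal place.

59.8 μg/mL

Over one 23-h interval, 23/35 ≈ 0.65714 half-lives elapse, leaving f ≈ 0.6341 of each dose.
Single-dose peak C₀ = D/Vd = 1243/36 ≈ 34.528 μg/mL.
Steady-state trough Cmin,ss = C₀·f/(1−f) ≈ 34.528 × 0.6341/0.3659 ≈ 59.837 μg/mL.
Trough 59.8 μg/mL vs MEC 31 μg/mL: adequate.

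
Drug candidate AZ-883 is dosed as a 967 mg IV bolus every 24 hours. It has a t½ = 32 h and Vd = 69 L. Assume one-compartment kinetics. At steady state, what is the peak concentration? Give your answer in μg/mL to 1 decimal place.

34.6 μg/mL

k = ln2/t½ = ln2/32 ≈ 0.021661 h⁻¹; fraction remaining f = e^(−kτ) = e^(−0.021661×24) ≈ 0.5946.
At steady state, accumulation factor R = 1/(1 − e^(−kτ)) ≈ 2.4667.
Single-dose peak C₀ = D/Vd = 967/69 ≈ 14.014 μg/mL.
Steady-state peak Cmax,ss = C₀·R ≈ 14.014 × 2.4667 ≈ 34.568 μg/mL.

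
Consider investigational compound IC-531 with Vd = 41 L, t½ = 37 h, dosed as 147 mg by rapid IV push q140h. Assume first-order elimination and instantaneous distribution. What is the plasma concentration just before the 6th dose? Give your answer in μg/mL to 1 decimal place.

f = (1/2)^(τ/t½) = (1/2)^(140/37) ≈ 0.0726.
C₀ = D/Vd = 147/41 ≈ 3.585 μg/mL.
Before the 6th dose, 5 doses have been given. Superposition: Cmin = C₀·(f + f² + … + f^5).
≈ 3.585 × (0.0726 + 0.0053 + 0.0004 + 0.0000 + 0.0000) ≈ 3.585 × 0.0783 ≈ 0.281 μg/mL.

0.3 μg/mL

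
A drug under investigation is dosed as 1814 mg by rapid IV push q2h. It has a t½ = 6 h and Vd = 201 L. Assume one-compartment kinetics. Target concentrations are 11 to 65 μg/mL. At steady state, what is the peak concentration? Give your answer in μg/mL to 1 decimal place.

k = ln2/t½ = ln2/6 ≈ 0.115525 h⁻¹; fraction remaining f = e^(−kτ) = e^(−0.115525×2) ≈ 0.7937.
At steady state, accumulation factor R = 1/(1 − e^(−kτ)) ≈ 4.8473.
Single-dose peak C₀ = D/Vd = 1814/201 ≈ 9.025 μg/mL.
Steady-state peak Cmax,ss = C₀·R ≈ 9.025 × 4.8473 ≈ 43.747 μg/mL.
Peak 43.7 μg/mL vs MTC 65 μg/mL: below toxic threshold.

43.7 μg/mL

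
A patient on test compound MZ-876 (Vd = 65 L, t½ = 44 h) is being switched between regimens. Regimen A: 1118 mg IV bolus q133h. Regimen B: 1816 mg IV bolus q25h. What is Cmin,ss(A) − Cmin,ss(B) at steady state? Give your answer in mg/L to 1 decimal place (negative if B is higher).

-55.5 mg/L

Regimen A: f = (1/2)^(133/44) ≈ 0.1230; Cmin,ss = (1118/65)·f/(1−f) ≈ 2.412 mg/L.
Regimen B: f = (1/2)^(25/44) ≈ 0.6745; Cmin,ss = (1816/65)·f/(1−f) ≈ 57.894 mg/L.
Difference ≈ 2.412 − 57.894 ≈ -55.482 mg/L.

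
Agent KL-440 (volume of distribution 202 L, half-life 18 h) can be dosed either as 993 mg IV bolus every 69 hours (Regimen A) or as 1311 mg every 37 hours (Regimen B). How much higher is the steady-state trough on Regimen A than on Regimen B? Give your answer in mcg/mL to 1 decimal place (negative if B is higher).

Regimen A: f = (1/2)^(69/18) ≈ 0.0702; Cmin,ss = (993/202)·f/(1−f) ≈ 0.371 mcg/mL.
Regimen B: f = (1/2)^(37/18) ≈ 0.2406; Cmin,ss = (1311/202)·f/(1−f) ≈ 2.056 mcg/mL.
Difference ≈ 0.371 − 2.056 ≈ -1.685 mcg/mL.

-1.7 mcg/mL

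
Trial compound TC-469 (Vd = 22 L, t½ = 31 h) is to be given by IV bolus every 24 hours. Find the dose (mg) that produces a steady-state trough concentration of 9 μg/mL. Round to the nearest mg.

τ/t½ = 24/31 ≈ 0.77419, so f = (1/2)^(24/31) ≈ 0.584715.
Cmin,ss = (D/Vd)·f/(1−f), so D = Cmin,ss·Vd·(1−f)/f.
D = 9 × 22 × (1−f)/f ≈ 9 × 22 × 0.71023 ≈ 140.63 mg.

141 mg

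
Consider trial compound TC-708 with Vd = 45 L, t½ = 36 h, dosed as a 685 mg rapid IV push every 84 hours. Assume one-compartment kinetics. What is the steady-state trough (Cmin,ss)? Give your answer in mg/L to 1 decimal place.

Over one 84-h interval, 84/36 ≈ 2.3333 half-lives elapse, leaving f ≈ 0.1984 of each dose.
At steady state, accumulation factor R = 1/(1 − e^(−kτ)) ≈ 1.2475.
Single-dose peak C₀ = D/Vd = 685/45 ≈ 15.222 mg/L.
Steady-state peak Cmax,ss = C₀·R ≈ 15.222 × 1.2475 ≈ 18.989 mg/L.
One interval later, Cmin,ss = Cmax,ss·e^(−kτ) ≈ 18.989 × 0.1984 ≈ 3.767 mg/L.

3.8 mg/L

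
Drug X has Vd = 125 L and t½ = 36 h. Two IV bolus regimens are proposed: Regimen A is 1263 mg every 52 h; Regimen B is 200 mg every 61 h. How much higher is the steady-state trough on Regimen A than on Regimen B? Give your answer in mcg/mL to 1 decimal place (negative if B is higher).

5.2 mcg/mL

Regimen A: f = (1/2)^(52/36) ≈ 0.3674; Cmin,ss = (1263/125)·f/(1−f) ≈ 5.868 mcg/mL.
Regimen B: f = (1/2)^(61/36) ≈ 0.3090; Cmin,ss = (200/125)·f/(1−f) ≈ 0.715 mcg/mL.
Difference ≈ 5.868 − 0.715 ≈ 5.153 mcg/mL.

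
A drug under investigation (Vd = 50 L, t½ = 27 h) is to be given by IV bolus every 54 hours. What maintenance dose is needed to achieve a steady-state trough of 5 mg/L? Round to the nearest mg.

750 mg

τ/t½ = 54/27 ≈ 2, so f = (1/2)^(54/27) ≈ 0.250000.
Cmin,ss = (D/Vd)·f/(1−f), so D = Cmin,ss·Vd·(1−f)/f.
D = 5 × 50 × (1−f)/f ≈ 5 × 50 × 3.00000 ≈ 750.00 mg.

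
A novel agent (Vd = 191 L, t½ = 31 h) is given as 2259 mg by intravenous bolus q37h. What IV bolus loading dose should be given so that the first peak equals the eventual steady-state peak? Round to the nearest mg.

f = (1/2)^(37/31) ≈ 0.437226; accumulation ratio R = 1/(1−f) ≈ 1.77691.
Loading dose to hit Cmax,ss on first dose: D_load = D_maint·R ≈ 2259 × 1.77691 ≈ 4014.04 mg.

4014 mg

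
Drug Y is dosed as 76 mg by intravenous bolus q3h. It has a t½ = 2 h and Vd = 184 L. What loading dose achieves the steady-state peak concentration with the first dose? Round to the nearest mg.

f = (1/2)^(3/2) ≈ 0.353553; accumulation ratio R = 1/(1−f) ≈ 1.54692.
Loading dose to hit Cmax,ss on first dose: D_load = D_maint·R ≈ 76 × 1.54692 ≈ 117.57 mg.

118 mg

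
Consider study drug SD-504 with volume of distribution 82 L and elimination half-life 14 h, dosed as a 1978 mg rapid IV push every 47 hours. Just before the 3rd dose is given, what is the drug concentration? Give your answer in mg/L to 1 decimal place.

2.6 mg/L

f = (1/2)^(τ/t½) = (1/2)^(47/14) ≈ 0.0976.
C₀ = D/Vd = 1978/82 ≈ 24.122 mg/L.
Before the 3rd dose, 2 doses have been given. Superposition: Cmin = C₀·(f + f²).
≈ 24.122 × (0.0976 + 0.0095) ≈ 24.122 × 0.1071 ≈ 2.583 mg/L.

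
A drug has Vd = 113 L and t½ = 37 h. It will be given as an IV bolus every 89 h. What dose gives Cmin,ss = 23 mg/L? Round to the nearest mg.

11170 mg

τ/t½ = 89/37 ≈ 2.4054, so f = (1/2)^(89/37) ≈ 0.188756.
Cmin,ss = (D/Vd)·f/(1−f), so D = Cmin,ss·Vd·(1−f)/f.
D = 23 × 113 × (1−f)/f ≈ 23 × 113 × 4.29784 ≈ 11170.09 mg.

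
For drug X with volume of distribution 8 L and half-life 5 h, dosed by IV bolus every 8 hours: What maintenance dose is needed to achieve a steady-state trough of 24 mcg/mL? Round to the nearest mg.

τ/t½ = 8/5 ≈ 1.6, so f = (1/2)^(8/5) ≈ 0.329877.
Cmin,ss = (D/Vd)·f/(1−f), so D = Cmin,ss·Vd·(1−f)/f.
D = 24 × 8 × (1−f)/f ≈ 24 × 8 × 2.03143 ≈ 390.03 mg.

390 mg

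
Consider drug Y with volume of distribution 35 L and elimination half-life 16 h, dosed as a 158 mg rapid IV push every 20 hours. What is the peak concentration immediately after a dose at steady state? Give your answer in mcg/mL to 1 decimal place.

k = ln2/t½ = ln2/16 ≈ 0.043322 h⁻¹; fraction remaining f = e^(−kτ) = e^(−0.043322×20) ≈ 0.4204.
At steady state, accumulation factor R = 1/(1 − e^(−kτ)) ≈ 1.7253.
Single-dose peak C₀ = D/Vd = 158/35 ≈ 4.514 mcg/mL.
Steady-state peak Cmax,ss = C₀·R ≈ 4.514 × 1.7253 ≈ 7.788 mcg/mL.

7.8 mcg/mL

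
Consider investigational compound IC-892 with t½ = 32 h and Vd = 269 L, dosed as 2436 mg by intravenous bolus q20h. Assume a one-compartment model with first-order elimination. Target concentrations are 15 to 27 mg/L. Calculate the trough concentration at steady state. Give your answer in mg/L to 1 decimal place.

Over one 20-h interval, 20/32 ≈ 0.625 half-lives elapse, leaving f ≈ 0.6484 of each dose.
At steady state, accumulation factor R = 1/(1 − e^(−kτ)) ≈ 2.8441.
Single-dose peak C₀ = D/Vd = 2436/269 ≈ 9.056 mg/L.
Steady-state peak Cmax,ss = C₀·R ≈ 9.056 × 2.8441 ≈ 25.756 mg/L.
Steady-state trough Cmin,ss = Cmax,ss·f ≈ 25.756 × 0.6484 ≈ 16.700 mg/L.
Trough 16.7 mg/L vs MEC 15 mg/L: adequate.

16.7 mg/L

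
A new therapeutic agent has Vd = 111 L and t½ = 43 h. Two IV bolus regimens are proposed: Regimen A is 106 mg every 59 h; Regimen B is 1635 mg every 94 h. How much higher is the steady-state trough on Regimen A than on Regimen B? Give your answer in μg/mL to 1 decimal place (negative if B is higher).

Regimen A: f = (1/2)^(59/43) ≈ 0.3863; Cmin,ss = (106/111)·f/(1−f) ≈ 0.601 μg/mL.
Regimen B: f = (1/2)^(94/43) ≈ 0.2198; Cmin,ss = (1635/111)·f/(1−f) ≈ 4.150 μg/mL.
Difference ≈ 0.601 − 4.150 ≈ -3.549 μg/mL.

-3.5 μg/mL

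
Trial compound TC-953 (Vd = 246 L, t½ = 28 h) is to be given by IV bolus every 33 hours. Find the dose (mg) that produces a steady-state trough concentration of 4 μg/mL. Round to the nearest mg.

1243 mg

τ/t½ = 33/28 ≈ 1.1786, so f = (1/2)^(33/28) ≈ 0.441789.
Cmin,ss = (D/Vd)·f/(1−f), so D = Cmin,ss·Vd·(1−f)/f.
D = 4 × 246 × (1−f)/f ≈ 4 × 246 × 1.26352 ≈ 1243.30 mg.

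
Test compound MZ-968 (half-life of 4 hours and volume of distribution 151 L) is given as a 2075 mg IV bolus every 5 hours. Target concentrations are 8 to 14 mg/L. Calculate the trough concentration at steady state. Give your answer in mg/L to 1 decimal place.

10.0 mg/L

k = ln2/t½ = ln2/4 ≈ 0.173287 h⁻¹; fraction remaining f = e^(−kτ) = e^(−0.173287×5) ≈ 0.4204.
Accumulation ratio R = 1/(1 − f) ≈ 1/0.5796 ≈ 1.7253.
Single-dose peak C₀ = D/Vd = 2075/151 ≈ 13.742 mg/L.
Steady-state peak Cmax,ss = C₀·R ≈ 13.742 × 1.7253 ≈ 23.709 mg/L.
One interval later, Cmin,ss = Cmax,ss·e^(−kτ) ≈ 23.709 × 0.4204 ≈ 9.967 mg/L.
Trough 10.0 mg/L vs MEC 8 mg/L: adequate.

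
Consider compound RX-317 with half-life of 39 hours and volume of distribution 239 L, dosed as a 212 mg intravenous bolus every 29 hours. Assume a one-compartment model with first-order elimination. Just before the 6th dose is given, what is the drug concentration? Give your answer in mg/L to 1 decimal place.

f = (1/2)^(τ/t½) = (1/2)^(29/39) ≈ 0.5973.
C₀ = D/Vd = 212/239 ≈ 0.887 mg/L.
Before the 6th dose, 5 doses have been given. Superposition: Cmin = C₀·(f + f² + … + f^5).
≈ 0.887 × (0.5973 + 0.3568 + 0.2131 + 0.1273 + 0.0760) ≈ 0.887 × 1.3705 ≈ 1.216 mg/L.

1.2 mg/L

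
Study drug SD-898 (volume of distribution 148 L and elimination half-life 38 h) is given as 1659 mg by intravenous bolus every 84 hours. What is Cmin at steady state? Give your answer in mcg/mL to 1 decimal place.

3.1 mcg/mL

k = ln2/t½ = ln2/38 ≈ 0.018241 h⁻¹; fraction remaining f = e^(−kτ) = e^(−0.018241×84) ≈ 0.2161.
Accumulation ratio R = 1/(1 − f) ≈ 1/0.7839 ≈ 1.2757.
Single-dose peak C₀ = D/Vd = 1659/148 ≈ 11.209 mcg/mL.
Steady-state peak Cmax,ss = C₀·R ≈ 11.209 × 1.2757 ≈ 14.299 mcg/mL.
Steady-state trough Cmin,ss = Cmax,ss·f ≈ 14.299 × 0.2161 ≈ 3.090 mcg/mL.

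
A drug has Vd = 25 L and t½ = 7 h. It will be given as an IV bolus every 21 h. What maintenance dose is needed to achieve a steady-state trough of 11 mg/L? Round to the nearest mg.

τ/t½ = 21/7 ≈ 3, so f = (1/2)^(21/7) ≈ 0.125000.
Cmin,ss = (D/Vd)·f/(1−f), so D = Cmin,ss·Vd·(1−f)/f.
D = 11 × 25 × (1−f)/f ≈ 11 × 25 × 7.00000 ≈ 1925.00 mg.

1925 mg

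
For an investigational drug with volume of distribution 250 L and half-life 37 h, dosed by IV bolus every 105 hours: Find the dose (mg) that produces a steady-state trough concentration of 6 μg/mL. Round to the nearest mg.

τ/t½ = 105/37 ≈ 2.8378, so f = (1/2)^(105/37) ≈ 0.139870.
Cmin,ss = (D/Vd)·f/(1−f), so D = Cmin,ss·Vd·(1−f)/f.
D = 6 × 250 × (1−f)/f ≈ 6 × 250 × 6.14950 ≈ 9224.25 mg.

9224 mg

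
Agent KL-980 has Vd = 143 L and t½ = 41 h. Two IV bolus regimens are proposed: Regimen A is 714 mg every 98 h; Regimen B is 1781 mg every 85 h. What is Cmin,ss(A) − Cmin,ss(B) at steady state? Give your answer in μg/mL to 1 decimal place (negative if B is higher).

Regimen A: f = (1/2)^(98/41) ≈ 0.1908; Cmin,ss = (714/143)·f/(1−f) ≈ 1.177 μg/mL.
Regimen B: f = (1/2)^(85/41) ≈ 0.2376; Cmin,ss = (1781/143)·f/(1−f) ≈ 3.881 μg/mL.
Difference ≈ 1.177 − 3.881 ≈ -2.704 μg/mL.

-2.7 μg/mL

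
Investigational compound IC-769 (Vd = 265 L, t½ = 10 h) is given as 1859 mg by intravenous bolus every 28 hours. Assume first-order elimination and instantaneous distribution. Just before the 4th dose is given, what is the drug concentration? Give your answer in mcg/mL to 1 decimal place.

f = (1/2)^(τ/t½) = (1/2)^(28/10) ≈ 0.1436.
C₀ = D/Vd = 1859/265 ≈ 7.015 mcg/mL.
Before the 4th dose, 3 doses have been given. Superposition: Cmin = C₀·(f + f² + … + f^3).
≈ 7.015 × (0.1436 + 0.0206 + 0.0030) ≈ 7.015 × 0.1672 ≈ 1.173 mcg/mL.

1.2 mcg/mL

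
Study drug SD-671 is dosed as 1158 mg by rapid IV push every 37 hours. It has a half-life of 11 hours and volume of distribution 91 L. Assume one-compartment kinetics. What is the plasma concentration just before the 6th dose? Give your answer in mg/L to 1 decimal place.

f = (1/2)^(τ/t½) = (1/2)^(37/11) ≈ 0.0972.
C₀ = D/Vd = 1158/91 ≈ 12.725 mg/L.
Before the 6th dose, 5 doses have been given. Superposition: Cmin = C₀·(f + f² + … + f^5).
≈ 12.725 × (0.0972 + 0.0094 + 0.0009 + 0.0001 + 0.0000) ≈ 12.725 × 0.1076 ≈ 1.369 mg/L.

1.4 mg/L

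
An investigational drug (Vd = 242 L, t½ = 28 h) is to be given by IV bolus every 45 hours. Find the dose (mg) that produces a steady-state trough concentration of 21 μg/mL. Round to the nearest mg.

10400 mg

τ/t½ = 45/28 ≈ 1.6071, so f = (1/2)^(45/28) ≈ 0.328248.
Cmin,ss = (D/Vd)·f/(1−f), so D = Cmin,ss·Vd·(1−f)/f.
D = 21 × 242 × (1−f)/f ≈ 21 × 242 × 2.04648 ≈ 10400.21 mg.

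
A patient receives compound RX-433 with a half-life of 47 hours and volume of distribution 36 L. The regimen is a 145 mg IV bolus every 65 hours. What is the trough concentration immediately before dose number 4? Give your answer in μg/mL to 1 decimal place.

2.4 μg/mL

f = (1/2)^(τ/t½) = (1/2)^(65/47) ≈ 0.3834.
C₀ = D/Vd = 145/36 ≈ 4.028 μg/mL.
Before the 4th dose, 3 doses have been given. Superposition: Cmin = C₀·(f + f² + … + f^3).
≈ 4.028 × (0.3834 + 0.1470 + 0.0564) ≈ 4.028 × 0.5868 ≈ 2.364 μg/mL.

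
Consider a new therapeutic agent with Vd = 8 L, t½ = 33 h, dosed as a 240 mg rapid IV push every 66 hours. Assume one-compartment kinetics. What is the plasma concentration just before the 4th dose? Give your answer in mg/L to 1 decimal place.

9.8 mg/L

f = (1/2)^(τ/t½) = (1/2)^(66/33) ≈ 0.2500.
C₀ = D/Vd = 240/8 ≈ 30.000 mg/L.
Before the 4th dose, 3 doses have been given. Superposition: Cmin = C₀·(f + f² + … + f^3).
≈ 30.000 × (0.2500 + 0.0625 + 0.0156) ≈ 30.000 × 0.3281 ≈ 9.843 mg/L.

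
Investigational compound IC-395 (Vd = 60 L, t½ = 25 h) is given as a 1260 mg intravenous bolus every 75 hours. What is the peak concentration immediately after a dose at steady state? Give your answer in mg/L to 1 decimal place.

24.0 mg/L

The dosing interval is 3 half-lives, so f = 2^(−3) = 0.125.
At steady state, R = 1/(1 − 0.125) = 8/7.
Single-dose peak C₀ = D/Vd = 1260/60 = 21 mg/L.
Steady-state peak Cmax,ss = C₀·R = 21 × 8/7 ≈ 24.000 mg/L.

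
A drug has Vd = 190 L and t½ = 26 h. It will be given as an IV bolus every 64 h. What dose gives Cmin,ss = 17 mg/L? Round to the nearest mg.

14561 mg

τ/t½ = 64/26 ≈ 2.4615, so f = (1/2)^(64/26) ≈ 0.181553.
Cmin,ss = (D/Vd)·f/(1−f), so D = Cmin,ss·Vd·(1−f)/f.
D = 17 × 190 × (1−f)/f ≈ 17 × 190 × 4.50803 ≈ 14560.94 mg.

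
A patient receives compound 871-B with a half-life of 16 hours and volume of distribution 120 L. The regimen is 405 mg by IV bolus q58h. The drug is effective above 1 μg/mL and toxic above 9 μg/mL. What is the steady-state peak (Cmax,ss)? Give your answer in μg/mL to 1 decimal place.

3.7 μg/mL

k = ln2/t½ = ln2/16 ≈ 0.043322 h⁻¹; fraction remaining f = e^(−kτ) = e^(−0.043322×58) ≈ 0.0811.
Accumulation ratio R = 1/(1 − f) ≈ 1/0.9189 ≈ 1.0883.
Single-dose peak C₀ = D/Vd = 405/120 ≈ 3.375 μg/mL.
Cmax,ss = C₀/(1 − f) ≈ 3.375/0.9189 ≈ 3.673 μg/mL.
Peak 3.7 μg/mL vs MTC 9 μg/mL: below toxic threshold.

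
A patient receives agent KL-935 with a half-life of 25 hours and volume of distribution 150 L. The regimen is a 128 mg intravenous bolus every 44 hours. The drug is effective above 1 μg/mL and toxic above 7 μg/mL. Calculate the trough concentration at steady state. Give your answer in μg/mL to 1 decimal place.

τ/t½ = 44/25 ≈ 1.76, so fraction remaining f = (1/2)^(44/25) ≈ 0.2952.
At steady state, accumulation factor R = 1/(1 − e^(−kτ)) ≈ 1.4188.
Each bolus raises the concentration by D/Vd = 128/150 ≈ 0.853 μg/mL.
Cmax,ss = C₀/(1 − f) ≈ 0.853/0.7048 ≈ 1.210 μg/mL.
One interval later, Cmin,ss = Cmax,ss·e^(−kτ) ≈ 1.210 × 0.2952 ≈ 0.357 μg/mL.
Trough 0.4 μg/mL vs MEC 1 μg/mL: subtherapeutic.

0.4 μg/mL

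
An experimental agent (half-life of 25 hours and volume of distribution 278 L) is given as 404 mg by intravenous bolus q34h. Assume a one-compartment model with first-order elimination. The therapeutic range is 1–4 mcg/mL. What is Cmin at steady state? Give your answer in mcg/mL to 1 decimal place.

0.9 mcg/mL

τ/t½ = 34/25 ≈ 1.36, so fraction remaining f = (1/2)^(34/25) ≈ 0.3896.
Accumulation ratio R = 1/(1 − f) ≈ 1/0.6104 ≈ 1.6383.
Single-dose peak C₀ = D/Vd = 404/278 ≈ 1.453 mcg/mL.
Steady-state peak Cmax,ss = C₀·R ≈ 1.453 × 1.6383 ≈ 2.380 mcg/mL.
Steady-state trough Cmin,ss = Cmax,ss·f ≈ 2.380 × 0.3896 ≈ 0.927 mcg/mL.
Trough 0.9 mcg/mL vs MEC 1 mcg/mL: subtherapeutic.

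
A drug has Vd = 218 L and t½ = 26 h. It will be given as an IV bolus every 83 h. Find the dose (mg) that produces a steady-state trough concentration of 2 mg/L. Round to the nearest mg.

τ/t½ = 83/26 ≈ 3.1923, so f = (1/2)^(83/26) ≈ 0.109401.
Cmin,ss = (D/Vd)·f/(1−f), so D = Cmin,ss·Vd·(1−f)/f.
D = 2 × 218 × (1−f)/f ≈ 2 × 218 × 8.14068 ≈ 3549.34 mg.

3549 mg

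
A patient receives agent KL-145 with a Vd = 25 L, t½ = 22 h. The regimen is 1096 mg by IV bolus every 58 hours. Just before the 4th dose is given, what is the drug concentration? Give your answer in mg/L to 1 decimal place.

8.4 mg/L

f = (1/2)^(τ/t½) = (1/2)^(58/22) ≈ 0.1608.
C₀ = D/Vd = 1096/25 ≈ 43.840 mg/L.
Before the 4th dose, 3 doses have been given. Superposition: Cmin = C₀·(f + f² + … + f^3).
≈ 43.840 × (0.1608 + 0.0259 + 0.0042) ≈ 43.840 × 0.1909 ≈ 8.369 mg/L.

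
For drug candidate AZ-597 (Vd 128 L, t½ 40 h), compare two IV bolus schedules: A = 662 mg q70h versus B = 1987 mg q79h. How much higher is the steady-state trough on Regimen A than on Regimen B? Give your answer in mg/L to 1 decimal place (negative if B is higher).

-3.1 mg/L

Regimen A: f = (1/2)^(70/40) ≈ 0.2973; Cmin,ss = (662/128)·f/(1−f) ≈ 2.188 mg/L.
Regimen B: f = (1/2)^(79/40) ≈ 0.2544; Cmin,ss = (1987/128)·f/(1−f) ≈ 5.297 mg/L.
Difference ≈ 2.188 − 5.297 ≈ -3.109 mg/L.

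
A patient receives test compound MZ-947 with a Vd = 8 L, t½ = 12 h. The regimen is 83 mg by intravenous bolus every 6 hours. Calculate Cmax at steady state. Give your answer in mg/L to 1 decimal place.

35.4 mg/L

Over one 6-h interval, 6/12 ≈ 0.5 half-lives elapse, leaving f ≈ 0.7071 of each dose.
At steady state, accumulation factor R = 1/(1 − e^(−kτ)) ≈ 3.4141.
Single-dose peak C₀ = D/Vd = 83/8 ≈ 10.375 mg/L.
Steady-state peak Cmax,ss = C₀·R ≈ 10.375 × 3.4141 ≈ 35.421 mg/L.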